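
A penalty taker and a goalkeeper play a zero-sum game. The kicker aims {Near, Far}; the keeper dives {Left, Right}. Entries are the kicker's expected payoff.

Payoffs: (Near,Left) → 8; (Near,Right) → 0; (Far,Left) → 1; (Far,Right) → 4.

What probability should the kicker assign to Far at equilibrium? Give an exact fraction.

Row minima: Near → 0, Far → 1; maximin = 1.
Column maxima: Left → 8, Right → 4; minimax = 4.
1 ≠ 4, so there is no saddle point; optimal play is mixed.
Let the kicker play Near with probability p. Expected payoff against Left: 8p + 1(1−p) = 7p + 1; against Right: 0p + 4(1−p) = −4p + 4.
Setting these equal: 7p + 1 = −4p + 4 ⇒ 11p = 3 ⇒ p = 3/11, and the value is (7)·(3/11) + 1 = 32/11.
For the keeper: with q = P(Left), equating Near's and Far's payoffs gives 8q = −3q + 4 ⇒ q = 4/11.

8/11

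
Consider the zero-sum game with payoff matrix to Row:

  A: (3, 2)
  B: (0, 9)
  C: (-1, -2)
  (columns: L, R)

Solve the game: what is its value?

Row minima: A → 2, B → 0, C → -2; maximin = 2.
Column maxima: L → 3, R → 9; minimax = 3.
2 ≠ 3, so there is no saddle point; optimal play is mixed.
C is strictly dominated by A, so Row never plays it.
On the remaining 2×2 (A, B vs L, R):
Let Row play A with probability p. Expected payoff against L: 3p + 0(1−p) = 3p; against R: 2p + 9(1−p) = −7p + 9.
Setting these equal: 3p = −7p + 9 ⇒ 10p = 9 ⇒ p = 9/10, and the value is (3)·(9/10) = 27/10.
For Column: with q = P(L), equating A's and B's payoffs gives q + 2 = −9q + 9 ⇒ q = 7/10.

27/10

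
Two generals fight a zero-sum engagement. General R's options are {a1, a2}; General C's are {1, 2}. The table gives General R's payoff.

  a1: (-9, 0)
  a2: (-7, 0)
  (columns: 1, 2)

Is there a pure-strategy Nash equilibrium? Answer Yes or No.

Yes

Row minima: a1 → -9, a2 → -7; maximin = -7.
Column maxima: 1 → -7, 2 → 0; minimax = -7.
maximin = minimax = -7, so a saddle point exists.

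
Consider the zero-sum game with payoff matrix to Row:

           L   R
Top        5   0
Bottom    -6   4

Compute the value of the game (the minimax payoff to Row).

Row minima: Top → 0, Bottom → -6; maximin = 0.
Column maxima: L → 5, R → 4; minimax = 4.
0 ≠ 4, so there is no saddle point; optimal play is mixed.
Let Row play Top with probability p. Expected payoff against L: 5p + (-6)(1−p) = 11p − 6; against R: 0p + 4(1−p) = −4p + 4.
Setting these equal: 11p − 6 = −4p + 4 ⇒ 15p = 10 ⇒ p = 2/3, and the value is (11)·(2/3) − 6 = 4/3.
For Column: with q = P(L), equating Top's and Bottom's payoffs gives 5q = −10q + 4 ⇒ q = 4/15.

4/3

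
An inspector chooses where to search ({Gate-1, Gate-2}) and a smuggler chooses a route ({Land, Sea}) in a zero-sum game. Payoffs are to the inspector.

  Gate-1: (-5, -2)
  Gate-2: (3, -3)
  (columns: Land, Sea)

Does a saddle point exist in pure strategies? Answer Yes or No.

Row minima: Gate-1 → -5, Gate-2 → -3; maximin = -3.
Column maxima: Land → 3, Sea → -2; minimax = -2.
-3 ≠ -2, so no pure-strategy equilibrium exists.

No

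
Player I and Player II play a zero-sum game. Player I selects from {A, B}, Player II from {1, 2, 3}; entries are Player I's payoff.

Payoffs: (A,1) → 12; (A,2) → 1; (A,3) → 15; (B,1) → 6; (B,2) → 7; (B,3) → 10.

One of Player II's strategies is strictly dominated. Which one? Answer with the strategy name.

1 holds Player I's payoff strictly below 3 in every row: 12 < 15, 6 < 10.
So 3 is strictly dominated for Player II.

3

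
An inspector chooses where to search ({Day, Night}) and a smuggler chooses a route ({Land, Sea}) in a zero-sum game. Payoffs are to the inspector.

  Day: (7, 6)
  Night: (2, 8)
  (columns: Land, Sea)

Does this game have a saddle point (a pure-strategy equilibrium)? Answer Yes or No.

No

Row minima: Day → 6, Night → 2; maximin = 6.
Column maxima: Land → 7, Sea → 8; minimax = 7.
6 ≠ 7, so no pure-strategy equilibrium exists.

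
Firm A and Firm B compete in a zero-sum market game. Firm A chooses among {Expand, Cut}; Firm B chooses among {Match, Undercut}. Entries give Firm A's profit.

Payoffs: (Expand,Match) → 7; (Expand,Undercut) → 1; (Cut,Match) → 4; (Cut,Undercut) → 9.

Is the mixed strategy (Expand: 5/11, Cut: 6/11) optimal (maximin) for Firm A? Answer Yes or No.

Against Match this mix gives (5/11)·7 + (6/11)·4 = 59/11.
Against Undercut this mix gives (5/11)·1 + (6/11)·9 = 59/11.
All of Firm B's active replies (Match, Undercut) yield 59/11, and no column does worse for Firm A. The mix makes Firm B indifferent and guarantees 59/11, so it is optimal.

Yes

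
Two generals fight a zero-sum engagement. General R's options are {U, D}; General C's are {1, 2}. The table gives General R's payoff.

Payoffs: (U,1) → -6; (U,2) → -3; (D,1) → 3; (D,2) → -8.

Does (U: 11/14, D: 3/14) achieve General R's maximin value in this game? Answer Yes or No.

Yes

Against 1 this mix gives (11/14)·(-6) + (3/14)·3 = -57/14.
Against 2 this mix gives (11/14)·(-3) + (3/14)·(-8) = -57/14.
All of General C's active replies (1, 2) yield -57/14, and no column does worse for General R. The mix makes General C indifferent and guarantees -57/14, so it is optimal.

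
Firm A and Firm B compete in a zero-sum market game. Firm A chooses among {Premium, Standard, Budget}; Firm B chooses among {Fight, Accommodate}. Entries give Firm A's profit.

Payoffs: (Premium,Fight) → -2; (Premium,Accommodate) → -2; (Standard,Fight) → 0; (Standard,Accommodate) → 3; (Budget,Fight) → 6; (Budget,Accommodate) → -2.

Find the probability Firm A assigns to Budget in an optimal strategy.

3/11

Row minima: Premium → -2, Standard → 0, Budget → -2; maximin = 0.
Column maxima: Fight → 6, Accommodate → 3; minimax = 3.
0 ≠ 3, so there is no saddle point; optimal play is mixed.
Premium is strictly dominated by Standard, so Firm A never plays it.
On the remaining 2×2 (Standard, Budget vs Fight, Accommodate):
Let Firm A play Standard with probability p. Expected payoff against Fight: 0p + 6(1−p) = −6p + 6; against Accommodate: 3p + (-2)(1−p) = 5p − 2.
Setting these equal: −6p + 6 = 5p − 2 ⇒ −11p = -8 ⇒ p = 8/11, and the value is (-6)·(8/11) + 6 = 18/11.
For Firm B: with q = P(Fight), equating Standard's and Budget's payoffs gives −3q + 3 = 8q − 2 ⇒ q = 5/11.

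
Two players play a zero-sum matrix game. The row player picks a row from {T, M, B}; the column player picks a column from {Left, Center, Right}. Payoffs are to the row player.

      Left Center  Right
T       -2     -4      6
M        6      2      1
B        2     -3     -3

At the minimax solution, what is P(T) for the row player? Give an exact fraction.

1/11

Row minima: T → -4, M → 1, B → -3; maximin = 1.
Column maxima: Left → 6, Center → 2, Right → 6; minimax = 2.
1 ≠ 2, so there is no saddle point; optimal play is mixed.
B is strictly dominated by M, so the row player never plays it.
Left is strictly dominated by Center (it gives the row player strictly more in every row), so the column player never plays it.
On the remaining 2×2 (T, M vs Center, Right):
Let the row player play T with probability p. Expected payoff against Center: (-4)p + 2(1−p) = −6p + 2; against Right: 6p + 1(1−p) = 5p + 1.
Setting these equal: −6p + 2 = 5p + 1 ⇒ −11p = -1 ⇒ p = 1/11, and the value is (-6)·(1/11) + 2 = 16/11.
For the column player: with q = P(Center), equating T's and M's payoffs gives −10q + 6 = q + 1 ⇒ q = 5/11.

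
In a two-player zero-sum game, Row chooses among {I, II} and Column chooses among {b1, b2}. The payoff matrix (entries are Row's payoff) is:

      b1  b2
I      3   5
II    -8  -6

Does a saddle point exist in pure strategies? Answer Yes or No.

Yes

Row minima: I → 3, II → -8; maximin = 3.
Column maxima: b1 → 3, b2 → 5; minimax = 3.
maximin = minimax = 3, so a saddle point exists.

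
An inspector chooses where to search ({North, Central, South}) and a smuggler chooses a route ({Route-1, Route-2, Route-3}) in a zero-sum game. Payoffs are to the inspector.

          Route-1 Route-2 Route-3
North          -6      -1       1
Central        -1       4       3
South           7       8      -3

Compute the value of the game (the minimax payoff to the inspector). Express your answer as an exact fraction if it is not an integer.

9/7

Row minima: North → -6, Central → -1, South → -3; maximin = -1.
Column maxima: Route-1 → 7, Route-2 → 8, Route-3 → 3; minimax = 3.
-1 ≠ 3, so there is no saddle point; optimal play is mixed.
North is strictly dominated by Central, so the inspector never plays it.
Route-2 is strictly dominated by Route-1 (it gives the inspector strictly more in every row), so the smuggler never plays it.
On the remaining 2×2 (Central, South vs Route-1, Route-3):
Let the inspector play Central with probability p. Expected payoff against Route-1: (-1)p + 7(1−p) = −8p + 7; against Route-3: 3p + (-3)(1−p) = 6p − 3.
Setting these equal: −8p + 7 = 6p − 3 ⇒ −14p = -10 ⇒ p = 5/7, and the value is (-8)·(5/7) + 7 = 9/7.
For the smuggler: with q = P(Route-1), equating Central's and South's payoffs gives −4q + 3 = 10q − 3 ⇒ q = 3/7.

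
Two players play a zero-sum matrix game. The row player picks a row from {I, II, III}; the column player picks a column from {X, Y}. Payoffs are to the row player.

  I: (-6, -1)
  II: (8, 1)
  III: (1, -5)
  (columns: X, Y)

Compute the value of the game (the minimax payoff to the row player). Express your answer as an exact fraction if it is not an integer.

1

Row minima: I → -6, II → 1, III → -5; maximin = 1.
Column maxima: X → 8, Y → 1; minimax = 1.
Since maximin = minimax = 1, there is a saddle point and the value is 1.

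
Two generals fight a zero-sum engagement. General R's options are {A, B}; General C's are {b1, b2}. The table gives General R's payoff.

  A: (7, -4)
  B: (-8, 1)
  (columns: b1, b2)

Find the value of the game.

-5/4

Row minima: A → -4, B → -8; maximin = -4.
Column maxima: b1 → 7, b2 → 1; minimax = 1.
-4 ≠ 1, so there is no saddle point; optimal play is mixed.
Let General R play A with probability p. Expected payoff against b1: 7p + (-8)(1−p) = 15p − 8; against b2: (-4)p + 1(1−p) = −5p + 1.
Setting these equal: 15p − 8 = −5p + 1 ⇒ 20p = 9 ⇒ p = 9/20, and the value is (15)·(9/20) − 8 = -5/4.
For General C: with q = P(b1), equating A's and B's payoffs gives 11q − 4 = −9q + 1 ⇒ q = 1/4.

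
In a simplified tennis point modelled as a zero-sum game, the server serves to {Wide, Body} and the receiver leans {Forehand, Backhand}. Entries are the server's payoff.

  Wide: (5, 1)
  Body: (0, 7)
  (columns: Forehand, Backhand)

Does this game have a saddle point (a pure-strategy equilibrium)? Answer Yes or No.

Row minima: Wide → 1, Body → 0; maximin = 1.
Column maxima: Forehand → 5, Backhand → 7; minimax = 5.
1 ≠ 5, so no pure-strategy equilibrium exists.

No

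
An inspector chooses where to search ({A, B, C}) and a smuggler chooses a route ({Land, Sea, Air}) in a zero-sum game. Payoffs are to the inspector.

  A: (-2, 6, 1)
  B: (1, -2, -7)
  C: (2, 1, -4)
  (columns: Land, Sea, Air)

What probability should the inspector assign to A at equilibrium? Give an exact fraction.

2/3

Row minima: A → -2, B → -7, C → -4; maximin = -2.
Column maxima: Land → 2, Sea → 6, Air → 1; minimax = 1.
-2 ≠ 1, so there is no saddle point; optimal play is mixed.
B is strictly dominated by C, so the inspector never plays it.
Sea is strictly dominated by Air (it gives the inspector strictly more in every row), so the smuggler never plays it.
On the remaining 2×2 (A, C vs Land, Air):
Let the inspector play A with probability p. Expected payoff against Land: (-2)p + 2(1−p) = −4p + 2; against Air: 1p + (-4)(1−p) = 5p − 4.
Setting these equal: −4p + 2 = 5p − 4 ⇒ −9p = -6 ⇒ p = 2/3, and the value is (-4)·(2/3) + 2 = -2/3.
For the smuggler: with q = P(Land), equating A's and C's payoffs gives −3q + 1 = 6q − 4 ⇒ q = 5/9.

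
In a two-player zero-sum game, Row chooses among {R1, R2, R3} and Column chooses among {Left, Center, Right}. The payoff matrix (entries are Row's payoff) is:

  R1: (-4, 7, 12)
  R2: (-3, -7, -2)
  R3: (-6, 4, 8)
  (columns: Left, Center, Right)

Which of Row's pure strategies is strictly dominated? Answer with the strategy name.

R1 gives a strictly higher payoff than R3 against every column: -4 > -6, 7 > 4, 12 > 8.
So R3 is strictly dominated and Row never plays it.

R3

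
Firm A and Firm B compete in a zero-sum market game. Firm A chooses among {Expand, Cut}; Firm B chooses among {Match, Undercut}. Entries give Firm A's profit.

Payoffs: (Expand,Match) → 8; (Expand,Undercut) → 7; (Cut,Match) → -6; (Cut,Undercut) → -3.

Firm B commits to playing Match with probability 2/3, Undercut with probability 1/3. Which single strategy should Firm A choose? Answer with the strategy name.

Expected payoff of Expand: (2/3)·8 + (1/3)·7 = 23/3.
Expected payoff of Cut: (2/3)·(-6) + (1/3)·(-3) = -5.
The largest is 23/3, so Firm A's best response is Expand.

Expand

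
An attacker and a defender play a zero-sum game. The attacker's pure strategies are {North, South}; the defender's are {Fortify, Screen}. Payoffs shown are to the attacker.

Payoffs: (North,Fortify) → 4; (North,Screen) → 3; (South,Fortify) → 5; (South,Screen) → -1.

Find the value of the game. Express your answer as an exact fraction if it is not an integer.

Row minima: North → 3, South → -1; maximin = 3.
Column maxima: Fortify → 5, Screen → 3; minimax = 3.
Since maximin = minimax = 3, there is a saddle point and the value is 3.

3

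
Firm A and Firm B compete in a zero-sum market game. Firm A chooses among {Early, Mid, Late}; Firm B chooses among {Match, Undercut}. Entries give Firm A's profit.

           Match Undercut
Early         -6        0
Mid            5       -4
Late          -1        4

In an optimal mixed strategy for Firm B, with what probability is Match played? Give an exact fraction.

4/7

Row minima: Early → -6, Mid → -4, Late → -1; maximin = -1.
Column maxima: Match → 5, Undercut → 4; minimax = 4.
-1 ≠ 4, so there is no saddle point; optimal play is mixed.
Early is strictly dominated by Late, so Firm A never plays it.
On the remaining 2×2 (Mid, Late vs Match, Undercut):
Let Firm A play Mid with probability p. Expected payoff against Match: 5p + (-1)(1−p) = 6p − 1; against Undercut: (-4)p + 4(1−p) = −8p + 4.
Setting these equal: 6p − 1 = −8p + 4 ⇒ 14p = 5 ⇒ p = 5/14, and the value is (6)·(5/14) − 1 = 8/7.
For Firm B: with q = P(Match), equating Mid's and Late's payoffs gives 9q − 4 = −5q + 4 ⇒ q = 4/7.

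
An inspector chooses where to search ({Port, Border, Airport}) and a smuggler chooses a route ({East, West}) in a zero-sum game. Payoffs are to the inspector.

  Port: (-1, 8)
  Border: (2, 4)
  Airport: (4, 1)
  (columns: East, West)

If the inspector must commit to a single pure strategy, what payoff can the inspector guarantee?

Row minima: Port → -1, Border → 2, Airport → 1.
The best of these is 2.

2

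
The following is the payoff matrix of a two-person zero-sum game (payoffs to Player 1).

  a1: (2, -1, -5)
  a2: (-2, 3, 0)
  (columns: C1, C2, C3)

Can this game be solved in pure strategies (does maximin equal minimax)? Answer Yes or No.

No

Row minima: a1 → -5, a2 → -2; maximin = -2.
Column maxima: C1 → 2, C2 → 3, C3 → 0; minimax = 0.
-2 ≠ 0, so no pure-strategy equilibrium exists.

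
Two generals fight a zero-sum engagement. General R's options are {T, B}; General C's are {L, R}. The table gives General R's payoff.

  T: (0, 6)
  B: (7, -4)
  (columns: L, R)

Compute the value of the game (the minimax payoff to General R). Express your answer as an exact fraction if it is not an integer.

42/17

Row minima: T → 0, B → -4; maximin = 0.
Column maxima: L → 7, R → 6; minimax = 6.
0 ≠ 6, so there is no saddle point; optimal play is mixed.
Let General R play T with probability p. Expected payoff against L: 0p + 7(1−p) = −7p + 7; against R: 6p + (-4)(1−p) = 10p − 4.
Setting these equal: −7p + 7 = 10p − 4 ⇒ −17p = -11 ⇒ p = 11/17, and the value is (-7)·(11/17) + 7 = 42/17.
For General C: with q = P(L), equating T's and B's payoffs gives −6q + 6 = 11q − 4 ⇒ q = 10/17.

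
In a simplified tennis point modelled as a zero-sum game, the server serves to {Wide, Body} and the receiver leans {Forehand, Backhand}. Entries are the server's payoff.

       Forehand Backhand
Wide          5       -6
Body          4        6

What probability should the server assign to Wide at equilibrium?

Row minima: Wide → -6, Body → 4; maximin = 4.
Column maxima: Forehand → 5, Backhand → 6; minimax = 5.
4 ≠ 5, so there is no saddle point; optimal play is mixed.
Let the server play Wide with probability p. Expected payoff against Forehand: 5p + 4(1−p) = p + 4; against Backhand: (-6)p + 6(1−p) = −12p + 6.
Setting these equal: p + 4 = −12p + 6 ⇒ 13p = 2 ⇒ p = 2/13, and the value is (1)·(2/13) + 4 = 54/13.
For the receiver: with q = P(Forehand), equating Wide's and Body's payoffs gives 11q − 6 = −2q + 6 ⇒ q = 12/13.

2/13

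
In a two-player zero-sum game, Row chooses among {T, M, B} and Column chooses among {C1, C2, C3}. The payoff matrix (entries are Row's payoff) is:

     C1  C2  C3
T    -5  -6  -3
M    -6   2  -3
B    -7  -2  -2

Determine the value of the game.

-46/9

Row minima: T → -6, M → -6, B → -7; maximin = -6.
Column maxima: C1 → -5, C2 → 2, C3 → -2; minimax = -5.
-6 ≠ -5, so there is no saddle point; optimal play is mixed.
C3 is strictly dominated by C1 (it gives Row strictly more in every row), so Column never plays it.
With C3 eliminated, B is strictly dominated by M (M gives Row strictly more in every remaining column), so Row never plays it.
On the remaining 2×2 (T, M vs C1, C2):
Let Row play T with probability p. Expected payoff against C1: (-5)p + (-6)(1−p) = p − 6; against C2: (-6)p + 2(1−p) = −8p + 2.
Setting these equal: p − 6 = −8p + 2 ⇒ 9p = 8 ⇒ p = 8/9, and the value is (1)·(8/9) − 6 = -46/9.
For Column: with q = P(C1), equating T's and M's payoffs gives q − 6 = −8q + 2 ⇒ q = 8/9.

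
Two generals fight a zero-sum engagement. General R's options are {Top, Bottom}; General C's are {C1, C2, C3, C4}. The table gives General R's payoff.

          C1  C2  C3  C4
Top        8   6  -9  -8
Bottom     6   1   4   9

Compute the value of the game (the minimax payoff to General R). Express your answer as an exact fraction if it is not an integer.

Row minima: Top → -9, Bottom → 1; maximin = 1.
Column maxima: C1 → 8, C2 → 6, C3 → 4, C4 → 9; minimax = 4.
1 ≠ 4, so there is no saddle point; optimal play is mixed.
C1 is strictly dominated by C2 (it gives General R strictly more in every row), so General C never plays it.
C4 is strictly dominated by C3 (it gives General R strictly more in every row), so General C never plays it.
On the remaining 2×2 (Top, Bottom vs C2, C3):
Let General R play Top with probability p. Expected payoff against C2: 6p + 1(1−p) = 5p + 1; against C3: (-9)p + 4(1−p) = −13p + 4.
Setting these equal: 5p + 1 = −13p + 4 ⇒ 18p = 3 ⇒ p = 1/6, and the value is (5)·(1/6) + 1 = 11/6.
For General C: with q = P(C2), equating Top's and Bottom's payoffs gives 15q − 9 = −3q + 4 ⇒ q = 13/18.

11/6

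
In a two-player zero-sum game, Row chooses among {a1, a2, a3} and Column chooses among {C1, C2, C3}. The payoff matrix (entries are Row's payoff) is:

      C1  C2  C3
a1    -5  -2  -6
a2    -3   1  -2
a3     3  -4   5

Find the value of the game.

-9/11

Row minima: a1 → -6, a2 → -3, a3 → -4; maximin = -3.
Column maxima: C1 → 3, C2 → 1, C3 → 5; minimax = 1.
-3 ≠ 1, so there is no saddle point; optimal play is mixed.
a1 is strictly dominated by a2, so Row never plays it.
With a1 eliminated, C3 is strictly dominated by C1 (it gives Row strictly more in every remaining row), so Column never plays it.
On the remaining 2×2 (a2, a3 vs C1, C2):
Let Row play a2 with probability p. Expected payoff against C1: (-3)p + 3(1−p) = −6p + 3; against C2: 1p + (-4)(1−p) = 5p − 4.
Setting these equal: −6p + 3 = 5p − 4 ⇒ −11p = -7 ⇒ p = 7/11, and the value is (-6)·(7/11) + 3 = -9/11.
For Column: with q = P(C1), equating a2's and a3's payoffs gives −4q + 1 = 7q − 4 ⇒ q = 5/11.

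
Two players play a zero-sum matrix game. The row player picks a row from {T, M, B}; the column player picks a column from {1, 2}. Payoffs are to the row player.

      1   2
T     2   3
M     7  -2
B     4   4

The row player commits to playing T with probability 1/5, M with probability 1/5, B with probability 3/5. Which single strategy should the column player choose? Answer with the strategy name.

2

If the column player plays 1, the row player's expected payoff is (1/5)·2 + (1/5)·7 + (3/5)·4 = 21/5.
If the column player plays 2, the row player's expected payoff is (1/5)·3 + (1/5)·(-2) + (3/5)·4 = 13/5.
The column player minimizes the row player's payoff; the smallest is 13/5, so the best response is 2.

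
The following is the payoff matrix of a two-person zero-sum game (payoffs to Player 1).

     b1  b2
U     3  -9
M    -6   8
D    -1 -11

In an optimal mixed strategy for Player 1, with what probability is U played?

7/13

Row minima: U → -9, M → -6, D → -11; maximin = -6.
Column maxima: b1 → 3, b2 → 8; minimax = 3.
-6 ≠ 3, so there is no saddle point; optimal play is mixed.
D is strictly dominated by U, so Player 1 never plays it.
On the remaining 2×2 (U, M vs b1, b2):
Let Player 1 play U with probability p. Expected payoff against b1: 3p + (-6)(1−p) = 9p − 6; against b2: (-9)p + 8(1−p) = −17p + 8.
Setting these equal: 9p − 6 = −17p + 8 ⇒ 26p = 14 ⇒ p = 7/13, and the value is (9)·(7/13) − 6 = -15/13.
For Player 2: with q = P(b1), equating U's and M's payoffs gives 12q − 9 = −14q + 8 ⇒ q = 17/26.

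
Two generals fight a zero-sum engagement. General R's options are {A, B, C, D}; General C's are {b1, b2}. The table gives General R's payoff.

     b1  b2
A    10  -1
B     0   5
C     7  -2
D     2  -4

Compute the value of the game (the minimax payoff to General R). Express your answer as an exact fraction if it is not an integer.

Row minima: A → -1, B → 0, C → -2, D → -4; maximin = 0.
Column maxima: b1 → 10, b2 → 5; minimax = 5.
0 ≠ 5, so there is no saddle point; optimal play is mixed.
C is strictly dominated by A, so General R never plays it.
D is strictly dominated by A, so General R never plays it.
On the remaining 2×2 (A, B vs b1, b2):
Let General R play A with probability p. Expected payoff against b1: 10p + 0(1−p) = 10p; against b2: (-1)p + 5(1−p) = −6p + 5.
Setting these equal: 10p = −6p + 5 ⇒ 16p = 5 ⇒ p = 5/16, and the value is (10)·(5/16) = 25/8.
For General C: with q = P(b1), equating A's and B's payoffs gives 11q − 1 = −5q + 5 ⇒ q = 3/8.

25/8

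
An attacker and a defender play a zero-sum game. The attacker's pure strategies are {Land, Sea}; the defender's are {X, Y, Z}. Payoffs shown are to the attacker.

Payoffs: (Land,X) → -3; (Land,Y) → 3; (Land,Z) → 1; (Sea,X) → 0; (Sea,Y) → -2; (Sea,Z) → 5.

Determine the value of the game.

Row minima: Land → -3, Sea → -2; maximin = -2.
Column maxima: X → 0, Y → 3, Z → 5; minimax = 0.
-2 ≠ 0, so there is no saddle point; optimal play is mixed.
Z is strictly dominated by X (it gives the attacker strictly more in every row), so the defender never plays it.
On the remaining 2×2 (Land, Sea vs X, Y):
Let the attacker play Land with probability p. Expected payoff against X: (-3)p + 0(1−p) = −3p; against Y: 3p + (-2)(1−p) = 5p − 2.
Setting these equal: −3p = 5p − 2 ⇒ −8p = -2 ⇒ p = 1/4, and the value is (-3)·(1/4) = -3/4.
For the defender: with q = P(X), equating Land's and Sea's payoffs gives −6q + 3 = 2q − 2 ⇒ q = 5/8.

-3/4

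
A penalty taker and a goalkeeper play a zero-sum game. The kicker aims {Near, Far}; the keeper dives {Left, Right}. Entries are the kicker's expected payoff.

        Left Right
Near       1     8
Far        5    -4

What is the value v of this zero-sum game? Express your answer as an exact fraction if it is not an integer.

Row minima: Near → 1, Far → -4; maximin = 1.
Column maxima: Left → 5, Right → 8; minimax = 5.
1 ≠ 5, so there is no saddle point; optimal play is mixed.
Let the kicker play Near with probability p. Expected payoff against Left: 1p + 5(1−p) = −4p + 5; against Right: 8p + (-4)(1−p) = 12p − 4.
Setting these equal: −4p + 5 = 12p − 4 ⇒ −16p = -9 ⇒ p = 9/16, and the value is (-4)·(9/16) + 5 = 11/4.
For the keeper: with q = P(Left), equating Near's and Far's payoffs gives −7q + 8 = 9q − 4 ⇒ q = 3/4.

11/4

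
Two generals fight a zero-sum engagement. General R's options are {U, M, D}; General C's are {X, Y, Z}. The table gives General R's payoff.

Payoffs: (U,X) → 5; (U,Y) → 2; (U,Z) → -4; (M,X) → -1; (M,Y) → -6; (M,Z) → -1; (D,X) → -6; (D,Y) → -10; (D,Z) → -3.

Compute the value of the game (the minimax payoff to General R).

Row minima: U → -4, M → -6, D → -10; maximin = -4.
Column maxima: X → 5, Y → 2, Z → -1; minimax = -1.
-4 ≠ -1, so there is no saddle point; optimal play is mixed.
D is strictly dominated by M, so General R never plays it.
X is strictly dominated by Y (it gives General R strictly more in every row), so General C never plays it.
On the remaining 2×2 (U, M vs Y, Z):
Let General R play U with probability p. Expected payoff against Y: 2p + (-6)(1−p) = 8p − 6; against Z: (-4)p + (-1)(1−p) = −3p − 1.
Setting these equal: 8p − 6 = −3p − 1 ⇒ 11p = 5 ⇒ p = 5/11, and the value is (8)·(5/11) − 6 = -26/11.
For General C: with q = P(Y), equating U's and M's payoffs gives 6q − 4 = −5q − 1 ⇒ q = 3/11.

-26/11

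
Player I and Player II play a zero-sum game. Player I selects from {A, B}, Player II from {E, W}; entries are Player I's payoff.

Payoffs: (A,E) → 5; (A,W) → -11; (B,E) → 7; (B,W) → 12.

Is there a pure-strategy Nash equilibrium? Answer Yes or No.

Yes

Row minima: A → -11, B → 7; maximin = 7.
Column maxima: E → 7, W → 12; minimax = 7.
maximin = minimax = 7, so a saddle point exists.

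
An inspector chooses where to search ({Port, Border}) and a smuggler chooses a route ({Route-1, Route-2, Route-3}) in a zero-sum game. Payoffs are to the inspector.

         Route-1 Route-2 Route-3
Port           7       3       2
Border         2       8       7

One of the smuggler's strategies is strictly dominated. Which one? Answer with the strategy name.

Route-3 holds the inspector's payoff strictly below Route-2 in every row: 2 < 3, 7 < 8.
So Route-2 is strictly dominated for the smuggler.

Route-2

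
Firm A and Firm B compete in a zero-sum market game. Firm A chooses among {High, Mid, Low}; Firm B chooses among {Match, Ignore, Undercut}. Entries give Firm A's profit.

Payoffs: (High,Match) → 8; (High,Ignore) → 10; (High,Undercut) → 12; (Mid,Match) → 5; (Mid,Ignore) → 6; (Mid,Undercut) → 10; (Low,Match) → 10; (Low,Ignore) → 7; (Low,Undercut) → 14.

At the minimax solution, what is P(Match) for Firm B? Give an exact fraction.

3/5

Row minima: High → 8, Mid → 5, Low → 7; maximin = 8.
Column maxima: Match → 10, Ignore → 10, Undercut → 14; minimax = 10.
8 ≠ 10, so there is no saddle point; optimal play is mixed.
Mid is strictly dominated by High, so Firm A never plays it.
Undercut is strictly dominated by Match (it gives Firm A strictly more in every row), so Firm B never plays it.
On the remaining 2×2 (High, Low vs Match, Ignore):
Let Firm A play High with probability p. Expected payoff against Match: 8p + 10(1−p) = −2p + 10; against Ignore: 10p + 7(1−p) = 3p + 7.
Setting these equal: −2p + 10 = 3p + 7 ⇒ −5p = -3 ⇒ p = 3/5, and the value is (-2)·(3/5) + 10 = 44/5.
For Firm B: with q = P(Match), equating High's and Low's payoffs gives −2q + 10 = 3q + 7 ⇒ q = 3/5.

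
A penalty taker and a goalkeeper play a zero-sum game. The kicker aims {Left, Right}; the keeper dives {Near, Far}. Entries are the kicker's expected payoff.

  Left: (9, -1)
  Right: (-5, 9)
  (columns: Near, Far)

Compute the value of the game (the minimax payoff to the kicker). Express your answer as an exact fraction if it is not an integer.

19/6

Row minima: Left → -1, Right → -5; maximin = -1.
Column maxima: Near → 9, Far → 9; minimax = 9.
-1 ≠ 9, so there is no saddle point; optimal play is mixed.
Let the kicker play Left with probability p. Expected payoff against Near: 9p + (-5)(1−p) = 14p − 5; against Far: (-1)p + 9(1−p) = −10p + 9.
Setting these equal: 14p − 5 = −10p + 9 ⇒ 24p = 14 ⇒ p = 7/12, and the value is (14)·(7/12) − 5 = 19/6.
For the keeper: with q = P(Near), equating Left's and Right's payoffs gives 10q − 1 = −14q + 9 ⇒ q = 5/12.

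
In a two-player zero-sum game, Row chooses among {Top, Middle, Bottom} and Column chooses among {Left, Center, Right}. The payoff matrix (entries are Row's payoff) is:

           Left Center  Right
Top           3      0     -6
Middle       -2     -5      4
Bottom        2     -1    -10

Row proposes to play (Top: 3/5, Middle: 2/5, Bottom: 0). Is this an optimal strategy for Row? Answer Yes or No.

Yes

Against Left this mix gives (3/5)·3 + (2/5)·(-2) = 1.
Against Center this mix gives (3/5)·0 + (2/5)·(-5) = -2.
Against Right this mix gives (3/5)·(-6) + (2/5)·4 = -2.
All of Column's active replies (Center, Right) yield -2, and no column does worse for Row. The mix makes Column indifferent and guarantees -2, so it is optimal.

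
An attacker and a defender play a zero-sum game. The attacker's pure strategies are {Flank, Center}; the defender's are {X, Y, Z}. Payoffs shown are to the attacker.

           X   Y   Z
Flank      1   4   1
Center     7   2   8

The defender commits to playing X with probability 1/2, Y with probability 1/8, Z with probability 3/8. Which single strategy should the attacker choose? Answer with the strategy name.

Expected payoff of Flank: (1/2)·1 + (1/8)·4 + (3/8)·1 = 11/8.
Expected payoff of Center: (1/2)·7 + (1/8)·2 + (3/8)·8 = 27/4.
The largest is 27/4, so the attacker's best response is Center.

Center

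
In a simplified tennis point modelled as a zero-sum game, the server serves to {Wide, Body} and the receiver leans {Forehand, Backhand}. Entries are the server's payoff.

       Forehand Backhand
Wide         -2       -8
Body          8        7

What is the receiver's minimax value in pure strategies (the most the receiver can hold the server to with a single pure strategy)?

7

Column maxima: Forehand → 8, Backhand → 7.
The smallest of these is 7.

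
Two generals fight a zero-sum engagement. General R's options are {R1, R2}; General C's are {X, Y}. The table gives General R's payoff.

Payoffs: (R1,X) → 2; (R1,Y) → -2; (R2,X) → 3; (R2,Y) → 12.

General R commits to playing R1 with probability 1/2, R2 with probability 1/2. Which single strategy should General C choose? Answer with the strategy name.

X

If General C plays X, General R's expected payoff is (1/2)·2 + (1/2)·3 = 5/2.
If General C plays Y, General R's expected payoff is (1/2)·(-2) + (1/2)·12 = 5.
General C minimizes General R's payoff; the smallest is 5/2, so the best response is X.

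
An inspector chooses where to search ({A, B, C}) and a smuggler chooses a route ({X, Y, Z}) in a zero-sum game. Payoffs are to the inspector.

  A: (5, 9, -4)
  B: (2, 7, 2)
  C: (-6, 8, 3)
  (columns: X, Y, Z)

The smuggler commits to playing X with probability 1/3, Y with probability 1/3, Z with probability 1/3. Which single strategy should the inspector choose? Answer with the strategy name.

Expected payoff of A: (1/3)·5 + (1/3)·9 + (1/3)·(-4) = 10/3.
Expected payoff of B: (1/3)·2 + (1/3)·7 + (1/3)·2 = 11/3.
Expected payoff of C: (1/3)·(-6) + (1/3)·8 + (1/3)·3 = 5/3.
The largest is 11/3, so the inspector's best response is B.

B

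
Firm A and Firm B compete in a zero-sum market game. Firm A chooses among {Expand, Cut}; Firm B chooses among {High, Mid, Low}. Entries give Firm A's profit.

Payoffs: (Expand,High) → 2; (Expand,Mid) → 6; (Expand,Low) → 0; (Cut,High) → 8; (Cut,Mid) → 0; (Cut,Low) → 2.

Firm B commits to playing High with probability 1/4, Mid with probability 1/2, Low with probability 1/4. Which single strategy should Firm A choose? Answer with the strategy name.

Expected payoff of Expand: (1/4)·2 + (1/2)·6 + (1/4)·0 = 7/2.
Expected payoff of Cut: (1/4)·8 + (1/2)·0 + (1/4)·2 = 5/2.
The largest is 7/2, so Firm A's best response is Expand.

Expand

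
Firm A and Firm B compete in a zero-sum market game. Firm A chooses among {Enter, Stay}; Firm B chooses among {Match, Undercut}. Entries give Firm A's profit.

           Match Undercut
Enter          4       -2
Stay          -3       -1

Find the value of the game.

Row minima: Enter → -2, Stay → -3; maximin = -2.
Column maxima: Match → 4, Undercut → -1; minimax = -1.
-2 ≠ -1, so there is no saddle point; optimal play is mixed.
Let Firm A play Enter with probability p. Expected payoff against Match: 4p + (-3)(1−p) = 7p − 3; against Undercut: (-2)p + (-1)(1−p) = −p − 1.
Setting these equal: 7p − 3 = −p − 1 ⇒ 8p = 2 ⇒ p = 1/4, and the value is (7)·(1/4) − 3 = -5/4.
For Firm B: with q = P(Match), equating Enter's and Stay's payoffs gives 6q − 2 = −2q − 1 ⇒ q = 1/8.

-5/4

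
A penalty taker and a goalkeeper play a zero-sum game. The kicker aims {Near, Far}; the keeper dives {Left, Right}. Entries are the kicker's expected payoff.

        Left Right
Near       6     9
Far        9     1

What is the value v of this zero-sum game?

Row minima: Near → 6, Far → 1; maximin = 6.
Column maxima: Left → 9, Right → 9; minimax = 9.
6 ≠ 9, so there is no saddle point; optimal play is mixed.
Let the kicker play Near with probability p. Expected payoff against Left: 6p + 9(1−p) = −3p + 9; against Right: 9p + 1(1−p) = 8p + 1.
Setting these equal: −3p + 9 = 8p + 1 ⇒ −11p = -8 ⇒ p = 8/11, and the value is (-3)·(8/11) + 9 = 75/11.
For the keeper: with q = P(Left), equating Near's and Far's payoffs gives −3q + 9 = 8q + 1 ⇒ q = 8/11.

75/11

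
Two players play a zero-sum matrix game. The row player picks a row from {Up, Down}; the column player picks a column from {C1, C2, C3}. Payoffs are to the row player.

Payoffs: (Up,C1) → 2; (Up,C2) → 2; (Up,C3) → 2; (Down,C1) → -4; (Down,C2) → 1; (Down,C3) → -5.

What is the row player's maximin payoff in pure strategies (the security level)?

Row minima: Up → 2, Down → -5.
The best of these is 2.

2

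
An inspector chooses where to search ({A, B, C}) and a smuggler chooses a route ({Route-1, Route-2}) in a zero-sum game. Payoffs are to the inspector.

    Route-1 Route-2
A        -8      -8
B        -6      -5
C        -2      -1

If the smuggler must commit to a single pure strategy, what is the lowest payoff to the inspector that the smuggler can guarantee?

-2

Column maxima: Route-1 → -2, Route-2 → -1.
The smallest of these is -2.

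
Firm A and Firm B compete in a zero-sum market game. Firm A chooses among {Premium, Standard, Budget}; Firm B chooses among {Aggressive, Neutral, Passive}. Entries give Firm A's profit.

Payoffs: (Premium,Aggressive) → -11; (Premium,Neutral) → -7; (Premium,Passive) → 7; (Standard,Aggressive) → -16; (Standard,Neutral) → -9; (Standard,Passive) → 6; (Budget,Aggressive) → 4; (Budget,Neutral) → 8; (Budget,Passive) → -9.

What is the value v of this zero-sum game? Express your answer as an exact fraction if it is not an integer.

-71/31

Row minima: Premium → -11, Standard → -16, Budget → -9; maximin = -9.
Column maxima: Aggressive → 4, Neutral → 8, Passive → 7; minimax = 4.
-9 ≠ 4, so there is no saddle point; optimal play is mixed.
Standard is strictly dominated by Premium, so Firm A never plays it.
Neutral is strictly dominated by Aggressive (it gives Firm A strictly more in every row), so Firm B never plays it.
On the remaining 2×2 (Premium, Budget vs Aggressive, Passive):
Let Firm A play Premium with probability p. Expected payoff against Aggressive: (-11)p + 4(1−p) = −15p + 4; against Passive: 7p + (-9)(1−p) = 16p − 9.
Setting these equal: −15p + 4 = 16p − 9 ⇒ −31p = -13 ⇒ p = 13/31, and the value is (-15)·(13/31) + 4 = -71/31.
For Firm B: with q = P(Aggressive), equating Premium's and Budget's payoffs gives −18q + 7 = 13q − 9 ⇒ q = 16/31.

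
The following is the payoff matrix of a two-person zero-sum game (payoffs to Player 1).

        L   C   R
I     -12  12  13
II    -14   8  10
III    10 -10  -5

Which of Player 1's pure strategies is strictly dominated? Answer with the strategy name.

I gives a strictly higher payoff than II against every column: -12 > -14, 12 > 8, 13 > 10.
So II is strictly dominated and Player 1 never plays it.

II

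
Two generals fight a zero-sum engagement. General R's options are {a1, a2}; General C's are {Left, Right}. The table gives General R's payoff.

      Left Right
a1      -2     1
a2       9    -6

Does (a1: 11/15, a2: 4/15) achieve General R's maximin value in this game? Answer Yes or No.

Against Left this mix gives (11/15)·(-2) + (4/15)·9 = 14/15.
Against Right this mix gives (11/15)·1 + (4/15)·(-6) = -13/15.
General C will play Right, holding General R to -13/15. Shifting weight toward the row that does better against Right would raise this floor (the equalizing mix achieves -1/6 against both Right and Left), so the proposed strategy is not optimal.

No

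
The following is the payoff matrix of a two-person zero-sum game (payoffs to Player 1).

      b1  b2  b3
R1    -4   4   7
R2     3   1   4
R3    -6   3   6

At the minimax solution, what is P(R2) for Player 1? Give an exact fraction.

Row minima: R1 → -4, R2 → 1, R3 → -6; maximin = 1.
Column maxima: b1 → 3, b2 → 4, b3 → 7; minimax = 3.
1 ≠ 3, so there is no saddle point; optimal play is mixed.
R3 is strictly dominated by R1, so Player 1 never plays it.
b3 is strictly dominated by b1 (it gives Player 1 strictly more in every row), so Player 2 never plays it.
On the remaining 2×2 (R1, R2 vs b1, b2):
Let Player 1 play R1 with probability p. Expected payoff against b1: (-4)p + 3(1−p) = −7p + 3; against b2: 4p + 1(1−p) = 3p + 1.
Setting these equal: −7p + 3 = 3p + 1 ⇒ −10p = -2 ⇒ p = 1/5, and the value is (-7)·(1/5) + 3 = 8/5.
For Player 2: with q = P(b1), equating R1's and R2's payoffs gives −8q + 4 = 2q + 1 ⇒ q = 3/10.

4/5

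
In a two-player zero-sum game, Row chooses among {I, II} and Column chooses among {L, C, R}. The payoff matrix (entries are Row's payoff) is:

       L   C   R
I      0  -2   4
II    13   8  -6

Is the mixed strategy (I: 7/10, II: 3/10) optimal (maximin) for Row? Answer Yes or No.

Yes

Against L this mix gives (7/10)·0 + (3/10)·13 = 39/10.
Against C this mix gives (7/10)·(-2) + (3/10)·8 = 1.
Against R this mix gives (7/10)·4 + (3/10)·(-6) = 1.
All of Column's active replies (C, R) yield 1, and no column does worse for Row. The mix makes Column indifferent and guarantees 1, so it is optimal.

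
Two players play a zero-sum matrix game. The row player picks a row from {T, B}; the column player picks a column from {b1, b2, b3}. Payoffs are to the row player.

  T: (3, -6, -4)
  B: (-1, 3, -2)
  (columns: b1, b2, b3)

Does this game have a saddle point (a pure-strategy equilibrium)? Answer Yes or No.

Yes

Row minima: T → -6, B → -2; maximin = -2.
Column maxima: b1 → 3, b2 → 3, b3 → -2; minimax = -2.
maximin = minimax = -2, so a saddle point exists.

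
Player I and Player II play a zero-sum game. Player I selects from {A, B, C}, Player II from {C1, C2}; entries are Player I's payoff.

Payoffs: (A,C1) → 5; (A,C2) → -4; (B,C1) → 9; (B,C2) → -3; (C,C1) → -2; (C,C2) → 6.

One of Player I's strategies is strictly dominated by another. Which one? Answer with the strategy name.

A

B gives a strictly higher payoff than A against every column: 9 > 5, -3 > -4.
So A is strictly dominated and Player I never plays it.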